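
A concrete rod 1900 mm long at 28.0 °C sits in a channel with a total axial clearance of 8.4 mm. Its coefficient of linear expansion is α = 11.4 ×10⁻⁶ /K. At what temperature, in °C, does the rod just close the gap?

α·L₀·ΔT = 8.4 mm ⇒ ΔT = 8.4 / (11.4×10⁻⁶ × 1900.0) = 387.8 K.
T = 28.0 + 387.8 = 415.8 °C.

416 °C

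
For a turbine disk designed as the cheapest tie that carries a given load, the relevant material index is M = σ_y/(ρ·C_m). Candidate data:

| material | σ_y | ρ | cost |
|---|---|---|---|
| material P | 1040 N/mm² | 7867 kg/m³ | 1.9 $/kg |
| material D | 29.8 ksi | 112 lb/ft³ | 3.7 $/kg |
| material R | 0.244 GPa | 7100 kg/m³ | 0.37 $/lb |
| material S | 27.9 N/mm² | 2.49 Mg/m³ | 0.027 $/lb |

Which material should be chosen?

Putting every candidate on a common basis:
  material P: σ_y = 1040 MPa, ρ = 7867 kg/m³, cost = 1.900 $/kg
  material D: σ_y = 205.5 MPa, ρ = 1794 kg/m³, cost = 3.700 $/kg
  material R: σ_y = 244.0 MPa, ρ = 7100 kg/m³, cost = 0.8157 $/kg
  material S: σ_y = 27.90 MPa, ρ = 2490 kg/m³, cost = 0.05952 $/kg
  material S: M = 188 kN·m per $
  material P: M = 69.6 kN·m per $
  material R: M = 42.1 kN·m per $
  material D: M = 31.0 kN·m per $
Highest index: material S.

material S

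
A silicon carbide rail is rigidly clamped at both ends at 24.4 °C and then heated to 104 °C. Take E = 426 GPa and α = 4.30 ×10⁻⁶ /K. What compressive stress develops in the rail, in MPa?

146 MPa

ΔT = 79.60 K. Constrained thermal stress σ = E·α·ΔT = 426.0×10³ MPa × 4.30×10⁻⁶ × 79.60 = 146 MPa (compressive).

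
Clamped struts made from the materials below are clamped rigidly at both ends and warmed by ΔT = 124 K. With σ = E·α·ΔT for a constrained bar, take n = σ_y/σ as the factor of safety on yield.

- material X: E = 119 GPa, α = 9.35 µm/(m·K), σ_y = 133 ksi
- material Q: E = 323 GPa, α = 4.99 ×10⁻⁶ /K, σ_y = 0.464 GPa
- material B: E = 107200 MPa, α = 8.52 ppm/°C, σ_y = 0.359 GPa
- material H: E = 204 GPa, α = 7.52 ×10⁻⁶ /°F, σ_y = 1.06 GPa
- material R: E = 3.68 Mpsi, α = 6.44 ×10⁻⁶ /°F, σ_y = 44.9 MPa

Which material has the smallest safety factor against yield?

With everything in SI (GPa, ×10⁻⁶/K, MPa):
  material X: E = 119.0, α = 9.35, σ_y = 917.0 → σ = 138 MPa, n = 6.65
  material Q: E = 323.0, α = 4.99, σ_y = 464.0 → σ = 200 MPa, n = 2.32
  material B: E = 107.2, α = 8.52, σ_y = 359.0 → σ = 113 MPa, n = 3.17
  material H: E = 204.0, α = 13.5, σ_y = 1060 → σ = 342 MPa, n = 3.10
  material R: E = 25.37, α = 11.6, σ_y = 44.90 → σ = 36.5 MPa, n = 1.23
Material R has the lowest safety factor, n = 1.23.

material R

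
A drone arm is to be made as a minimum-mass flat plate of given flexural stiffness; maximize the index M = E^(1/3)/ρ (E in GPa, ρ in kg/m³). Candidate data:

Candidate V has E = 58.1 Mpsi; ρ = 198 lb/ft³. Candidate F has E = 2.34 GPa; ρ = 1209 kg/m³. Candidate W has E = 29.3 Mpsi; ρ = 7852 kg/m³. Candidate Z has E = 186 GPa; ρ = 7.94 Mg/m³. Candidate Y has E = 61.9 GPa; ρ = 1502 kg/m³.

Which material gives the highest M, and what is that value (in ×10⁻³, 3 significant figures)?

candidate Y, M = 2.63×10⁻³

After converting to SI:
  candidate V: E = 400.6 GPa, ρ = 3172 kg/m³
  candidate F: E = 2.340 GPa, ρ = 1209 kg/m³
  candidate W: E = 202.0 GPa, ρ = 7852 kg/m³
  candidate Z: E = 186.0 GPa, ρ = 7940 kg/m³
  candidate Y: E = 61.90 GPa, ρ = 1502 kg/m³
  candidate Y: M = 2.63×10⁻³
  candidate V: M = 2.32×10⁻³
  candidate F: M = 1.10×10⁻³
  candidate W: M = 0.747×10⁻³
  candidate Z: M = 0.719×10⁻³
Candidate Y ranks first.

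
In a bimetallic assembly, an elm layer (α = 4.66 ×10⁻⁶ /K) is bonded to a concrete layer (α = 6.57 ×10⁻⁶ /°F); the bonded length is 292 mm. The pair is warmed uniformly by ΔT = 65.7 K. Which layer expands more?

concrete

concrete: α = 6.57×10⁻⁶/°F × 9/5 = 11.8×10⁻⁶/K.
α(elm) = 4.66×10⁻⁶/K vs α(concrete) = 11.8×10⁻⁶/K.
Higher α expands more for the same ΔT: concrete.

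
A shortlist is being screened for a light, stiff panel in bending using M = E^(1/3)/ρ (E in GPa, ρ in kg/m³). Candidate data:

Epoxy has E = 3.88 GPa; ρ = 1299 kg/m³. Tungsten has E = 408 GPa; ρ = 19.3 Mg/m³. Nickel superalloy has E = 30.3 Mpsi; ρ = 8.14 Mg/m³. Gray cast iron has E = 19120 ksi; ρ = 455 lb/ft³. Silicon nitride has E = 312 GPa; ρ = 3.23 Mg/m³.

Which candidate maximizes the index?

In SI units:
  epoxy: E = 3.880 GPa, ρ = 1299 kg/m³
  tungsten: E = 408.0 GPa, ρ = 19300 kg/m³
  nickel superalloy: E = 208.9 GPa, ρ = 8140 kg/m³
  gray cast iron: E = 131.8 GPa, ρ = 7288 kg/m³
  silicon nitride: E = 312.0 GPa, ρ = 3230 kg/m³
  silicon nitride: M = 2.10×10⁻³
  epoxy: M = 1.21×10⁻³
  nickel superalloy: M = 0.729×10⁻³
  gray cast iron: M = 0.698×10⁻³
  tungsten: M = 0.384×10⁻³
The maximum is for silicon nitride.

silicon nitride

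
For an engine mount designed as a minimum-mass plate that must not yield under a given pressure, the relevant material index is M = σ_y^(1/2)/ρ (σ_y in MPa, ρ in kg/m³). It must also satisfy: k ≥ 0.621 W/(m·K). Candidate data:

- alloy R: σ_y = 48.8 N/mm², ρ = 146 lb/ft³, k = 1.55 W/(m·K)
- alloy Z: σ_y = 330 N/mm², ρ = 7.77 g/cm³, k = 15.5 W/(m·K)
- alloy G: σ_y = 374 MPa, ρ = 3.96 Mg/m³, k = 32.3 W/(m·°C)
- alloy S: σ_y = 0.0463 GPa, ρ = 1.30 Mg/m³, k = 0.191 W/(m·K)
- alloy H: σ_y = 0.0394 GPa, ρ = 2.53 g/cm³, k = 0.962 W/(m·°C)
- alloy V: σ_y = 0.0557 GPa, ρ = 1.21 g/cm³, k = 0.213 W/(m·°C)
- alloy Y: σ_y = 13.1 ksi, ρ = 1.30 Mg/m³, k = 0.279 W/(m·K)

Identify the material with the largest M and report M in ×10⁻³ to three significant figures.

Screen on constraints: k ≥ 0.621 W/(m·K). Survivors: alloy R, alloy Z, alloy G, alloy H.
After converting to SI:
  alloy R: σ_y = 48.80 MPa, ρ = 2339 kg/m³
  alloy Z: σ_y = 330.0 MPa, ρ = 7770 kg/m³
  alloy G: σ_y = 374.0 MPa, ρ = 3960 kg/m³
  alloy H: σ_y = 39.40 MPa, ρ = 2530 kg/m³
  alloy G: M = 4.88×10⁻³
  alloy R: M = 2.99×10⁻³
  alloy H: M = 2.48×10⁻³
  alloy Z: M = 2.34×10⁻³
Alloy G ranks first.

alloy G, M = 4.88×10⁻³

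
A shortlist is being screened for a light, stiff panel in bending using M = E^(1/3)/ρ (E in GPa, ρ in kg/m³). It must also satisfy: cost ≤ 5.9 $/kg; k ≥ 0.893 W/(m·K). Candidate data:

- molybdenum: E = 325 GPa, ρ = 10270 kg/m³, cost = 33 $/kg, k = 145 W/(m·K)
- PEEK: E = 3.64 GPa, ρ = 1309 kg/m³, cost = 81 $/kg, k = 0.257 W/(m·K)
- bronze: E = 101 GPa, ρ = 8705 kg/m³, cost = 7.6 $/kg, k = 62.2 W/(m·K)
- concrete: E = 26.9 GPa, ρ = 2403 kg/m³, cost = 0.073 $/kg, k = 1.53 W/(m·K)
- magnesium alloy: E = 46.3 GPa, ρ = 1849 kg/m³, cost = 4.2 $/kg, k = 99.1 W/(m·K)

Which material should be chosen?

Screen on constraints: cost ≤ 5.9 $/kg; k ≥ 0.893 W/(m·K). Survivors: concrete, magnesium alloy.
Evaluate M for each candidate:
  magnesium alloy: M = 1.94×10⁻³
  concrete: M = 1.25×10⁻³
Magnesium alloy has the largest M.

magnesium alloy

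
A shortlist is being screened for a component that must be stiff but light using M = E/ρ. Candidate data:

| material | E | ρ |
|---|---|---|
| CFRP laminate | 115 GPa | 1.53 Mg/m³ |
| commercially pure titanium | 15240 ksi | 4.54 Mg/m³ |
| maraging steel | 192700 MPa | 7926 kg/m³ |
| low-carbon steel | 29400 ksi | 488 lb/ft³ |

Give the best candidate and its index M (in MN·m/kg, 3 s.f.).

In SI units:
  CFRP laminate: E = 115.0 GPa, ρ = 1530 kg/m³
  commercially pure titanium: E = 105.1 GPa, ρ = 4540 kg/m³
  maraging steel: E = 192.7 GPa, ρ = 7926 kg/m³
  low-carbon steel: E = 202.7 GPa, ρ = 7817 kg/m³
  CFRP laminate: M = 75.2 MN·m/kg
  low-carbon steel: M = 25.9 MN·m/kg
  maraging steel: M = 24.3 MN·m/kg
  commercially pure titanium: M = 23.1 MN·m/kg
Highest index: CFRP laminate.

CFRP laminate, M = 75.2 MN·m/kg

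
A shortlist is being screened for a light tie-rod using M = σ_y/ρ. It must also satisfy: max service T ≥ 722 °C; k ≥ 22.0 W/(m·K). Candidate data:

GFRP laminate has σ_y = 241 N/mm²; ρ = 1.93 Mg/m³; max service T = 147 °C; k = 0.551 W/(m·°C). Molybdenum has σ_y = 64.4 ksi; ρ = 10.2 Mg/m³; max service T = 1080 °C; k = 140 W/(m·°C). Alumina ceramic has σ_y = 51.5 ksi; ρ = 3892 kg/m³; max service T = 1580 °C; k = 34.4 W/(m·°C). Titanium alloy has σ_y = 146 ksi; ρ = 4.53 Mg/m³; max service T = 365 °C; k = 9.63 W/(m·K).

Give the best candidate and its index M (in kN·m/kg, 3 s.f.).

alumina ceramic, M = 91.2 kN·m/kg

Screen on constraints: max service T ≥ 722 °C; k ≥ 22.0 W/(m·K). Survivors: molybdenum, alumina ceramic.
In SI units:
  molybdenum: σ_y = 444.0 MPa, ρ = 10200 kg/m³
  alumina ceramic: σ_y = 355.1 MPa, ρ = 3892 kg/m³
  alumina ceramic: M = 91.2 kN·m/kg
  molybdenum: M = 43.5 kN·m/kg
Highest index: alumina ceramic.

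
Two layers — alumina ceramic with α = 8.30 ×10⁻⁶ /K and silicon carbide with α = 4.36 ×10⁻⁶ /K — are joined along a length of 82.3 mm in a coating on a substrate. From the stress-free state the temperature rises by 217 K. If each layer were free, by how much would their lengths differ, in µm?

70.4 µm

Δα = |8.30 − 4.36|×10⁻⁶/K = 3.94×10⁻⁶/K.
ΔL_mismatch = Δα·L·ΔT = 3.94×10⁻⁶ × 82.3 mm × 217.0 K = 70.4 µm.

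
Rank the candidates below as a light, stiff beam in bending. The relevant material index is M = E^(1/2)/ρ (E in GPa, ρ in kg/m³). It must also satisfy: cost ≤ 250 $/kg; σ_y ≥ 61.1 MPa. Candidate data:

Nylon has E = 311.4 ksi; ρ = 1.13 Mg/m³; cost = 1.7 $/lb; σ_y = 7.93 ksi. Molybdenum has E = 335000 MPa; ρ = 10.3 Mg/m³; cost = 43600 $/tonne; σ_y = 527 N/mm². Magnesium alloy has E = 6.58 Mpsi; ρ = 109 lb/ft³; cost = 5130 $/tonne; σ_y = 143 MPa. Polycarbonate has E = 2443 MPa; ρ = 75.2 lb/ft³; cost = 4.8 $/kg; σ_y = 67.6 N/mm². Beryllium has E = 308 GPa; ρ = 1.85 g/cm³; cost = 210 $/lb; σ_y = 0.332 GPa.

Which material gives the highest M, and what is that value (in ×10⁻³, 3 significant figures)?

Screen on constraints: cost ≤ 250 $/kg; σ_y ≥ 61.1 MPa. Survivors: molybdenum, magnesium alloy, polycarbonate.
Convert each candidate to consistent units, then evaluate M:
  molybdenum: E = 335.0 GPa, ρ = 10300 kg/m³
  magnesium alloy: E = 45.37 GPa, ρ = 1746 kg/m³
  polycarbonate: E = 2.443 GPa, ρ = 1205 kg/m³
  magnesium alloy: M = 3.86×10⁻³
  molybdenum: M = 1.78×10⁻³
  polycarbonate: M = 1.30×10⁻³
Magnesium alloy has the largest M.

magnesium alloy, M = 3.86×10⁻³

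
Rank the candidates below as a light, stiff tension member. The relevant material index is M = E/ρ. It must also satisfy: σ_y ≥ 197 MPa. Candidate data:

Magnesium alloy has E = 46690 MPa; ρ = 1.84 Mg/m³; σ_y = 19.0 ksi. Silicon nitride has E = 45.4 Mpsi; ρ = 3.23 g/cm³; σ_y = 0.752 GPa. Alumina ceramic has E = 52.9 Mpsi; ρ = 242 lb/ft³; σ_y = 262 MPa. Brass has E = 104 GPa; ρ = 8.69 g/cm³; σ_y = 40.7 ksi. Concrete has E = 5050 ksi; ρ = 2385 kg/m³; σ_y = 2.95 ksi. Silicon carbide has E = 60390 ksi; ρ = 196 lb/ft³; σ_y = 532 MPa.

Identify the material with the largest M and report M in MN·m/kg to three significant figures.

Screen on constraints: σ_y ≥ 197 MPa. Survivors: silicon nitride, alumina ceramic, brass, silicon carbide.
Putting every candidate on a common basis:
  silicon nitride: E = 313.0 GPa, ρ = 3230 kg/m³
  alumina ceramic: E = 364.7 GPa, ρ = 3876 kg/m³
  brass: E = 104.0 GPa, ρ = 8690 kg/m³
  silicon carbide: E = 416.4 GPa, ρ = 3140 kg/m³
  silicon carbide: M = 133 MN·m/kg
  silicon nitride: M = 96.9 MN·m/kg
  alumina ceramic: M = 94.1 MN·m/kg
  brass: M = 12.0 MN·m/kg
Silicon carbide has the largest M.

silicon carbide, M = 133 MN·m/kg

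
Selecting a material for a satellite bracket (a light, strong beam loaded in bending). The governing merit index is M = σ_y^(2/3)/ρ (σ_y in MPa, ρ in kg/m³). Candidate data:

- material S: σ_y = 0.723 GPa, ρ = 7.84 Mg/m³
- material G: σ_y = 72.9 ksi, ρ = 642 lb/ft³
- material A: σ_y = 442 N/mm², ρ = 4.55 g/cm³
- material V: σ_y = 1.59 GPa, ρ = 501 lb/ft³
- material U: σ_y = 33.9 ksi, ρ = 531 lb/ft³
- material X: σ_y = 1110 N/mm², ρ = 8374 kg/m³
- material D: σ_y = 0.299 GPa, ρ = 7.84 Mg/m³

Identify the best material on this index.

In SI units:
  material S: σ_y = 723.0 MPa, ρ = 7840 kg/m³
  material G: σ_y = 502.6 MPa, ρ = 10280 kg/m³
  material A: σ_y = 442.0 MPa, ρ = 4550 kg/m³
  material V: σ_y = 1590 MPa, ρ = 8025 kg/m³
  material U: σ_y = 233.7 MPa, ρ = 8506 kg/m³
  material X: σ_y = 1110 MPa, ρ = 8374 kg/m³
  material D: σ_y = 299.0 MPa, ρ = 7840 kg/m³
  material V: M = 17.0×10⁻³
  material X: M = 12.8×10⁻³
  material A: M = 12.8×10⁻³
  material S: M = 10.3×10⁻³
  material G: M = 6.15×10⁻³
  material D: M = 5.70×10⁻³
  material U: M = 4.46×10⁻³
Highest index: material V.

material V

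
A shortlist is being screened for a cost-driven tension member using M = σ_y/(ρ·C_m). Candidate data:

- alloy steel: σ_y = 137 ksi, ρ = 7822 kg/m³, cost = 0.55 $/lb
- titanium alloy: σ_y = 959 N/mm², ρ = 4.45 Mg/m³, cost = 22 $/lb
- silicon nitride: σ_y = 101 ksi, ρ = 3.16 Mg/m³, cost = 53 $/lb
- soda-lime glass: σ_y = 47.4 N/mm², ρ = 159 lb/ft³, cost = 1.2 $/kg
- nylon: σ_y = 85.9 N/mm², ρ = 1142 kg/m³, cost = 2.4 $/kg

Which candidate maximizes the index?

Putting every candidate on a common basis:
  alloy steel: σ_y = 944.6 MPa, ρ = 7822 kg/m³, cost = 1.213 $/kg
  titanium alloy: σ_y = 959.0 MPa, ρ = 4450 kg/m³, cost = 48.50 $/kg
  silicon nitride: σ_y = 696.4 MPa, ρ = 3160 kg/m³, cost = 116.8 $/kg
  soda-lime glass: σ_y = 47.40 MPa, ρ = 2547 kg/m³, cost = 1.200 $/kg
  nylon: σ_y = 85.90 MPa, ρ = 1142 kg/m³, cost = 2.400 $/kg
  alloy steel: M = 99.6 kN·m per $
  nylon: M = 31.3 kN·m per $
  soda-lime glass: M = 15.5 kN·m per $
  titanium alloy: M = 4.44 kN·m per $
  silicon nitride: M = 1.89 kN·m per $
The maximum is for alloy steel.

alloy steel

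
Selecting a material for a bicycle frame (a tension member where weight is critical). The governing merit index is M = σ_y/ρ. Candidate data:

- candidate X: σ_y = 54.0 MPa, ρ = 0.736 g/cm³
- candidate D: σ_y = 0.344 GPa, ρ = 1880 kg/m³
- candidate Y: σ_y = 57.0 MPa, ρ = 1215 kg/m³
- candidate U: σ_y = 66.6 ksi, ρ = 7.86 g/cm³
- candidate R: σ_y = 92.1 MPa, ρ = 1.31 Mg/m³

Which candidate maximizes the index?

candidate D

Convert each candidate to consistent units, then evaluate M:
  candidate X: σ_y = 54.00 MPa, ρ = 736.0 kg/m³
  candidate D: σ_y = 344.0 MPa, ρ = 1880 kg/m³
  candidate Y: σ_y = 57.00 MPa, ρ = 1215 kg/m³
  candidate U: σ_y = 459.2 MPa, ρ = 7860 kg/m³
  candidate R: σ_y = 92.10 MPa, ρ = 1310 kg/m³
  candidate D: M = 183 kN·m/kg
  candidate X: M = 73.4 kN·m/kg
  candidate R: M = 70.3 kN·m/kg
  candidate U: M = 58.4 kN·m/kg
  candidate Y: M = 46.9 kN·m/kg
The maximum is for candidate D.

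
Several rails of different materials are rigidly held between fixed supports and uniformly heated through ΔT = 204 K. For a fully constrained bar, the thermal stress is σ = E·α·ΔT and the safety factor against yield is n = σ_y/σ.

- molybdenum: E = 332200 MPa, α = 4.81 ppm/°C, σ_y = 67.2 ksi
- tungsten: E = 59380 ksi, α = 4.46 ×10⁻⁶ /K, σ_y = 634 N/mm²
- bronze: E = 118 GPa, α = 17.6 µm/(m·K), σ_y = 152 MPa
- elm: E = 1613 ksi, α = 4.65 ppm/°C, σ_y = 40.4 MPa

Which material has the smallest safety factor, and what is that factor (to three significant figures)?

In consistent units (E in GPa, α in ×10⁻⁶/K, σ_y in MPa):
  molybdenum: E = 332.2, α = 4.81, σ_y = 463.3 → σ = 326 MPa, n = 1.42
  tungsten: E = 409.4, α = 4.46, σ_y = 634.0 → σ = 372 MPa, n = 1.70
  bronze: E = 118.0, α = 17.6, σ_y = 152.0 → σ = 424 MPa, n = 0.359
  elm: E = 11.12, α = 4.65, σ_y = 40.40 → σ = 10.5 MPa, n = 3.83
Smallest n: bronze with n = 0.359.

bronze, n = 0.359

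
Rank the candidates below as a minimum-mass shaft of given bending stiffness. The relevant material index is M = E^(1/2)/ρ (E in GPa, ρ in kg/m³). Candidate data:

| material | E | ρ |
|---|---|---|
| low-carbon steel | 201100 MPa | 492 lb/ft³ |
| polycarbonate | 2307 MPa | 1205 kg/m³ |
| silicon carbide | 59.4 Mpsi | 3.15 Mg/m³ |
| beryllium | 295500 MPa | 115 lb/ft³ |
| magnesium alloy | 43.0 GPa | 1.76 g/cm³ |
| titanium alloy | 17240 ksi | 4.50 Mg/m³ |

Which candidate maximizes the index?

beryllium

Convert each candidate to consistent units, then evaluate M:
  low-carbon steel: E = 201.1 GPa, ρ = 7881 kg/m³
  polycarbonate: E = 2.307 GPa, ρ = 1205 kg/m³
  silicon carbide: E = 409.5 GPa, ρ = 3150 kg/m³
  beryllium: E = 295.5 GPa, ρ = 1842 kg/m³
  magnesium alloy: E = 43.00 GPa, ρ = 1760 kg/m³
  titanium alloy: E = 118.9 GPa, ρ = 4500 kg/m³
  beryllium: M = 9.33×10⁻³
  silicon carbide: M = 6.42×10⁻³
  magnesium alloy: M = 3.73×10⁻³
  titanium alloy: M = 2.42×10⁻³
  low-carbon steel: M = 1.80×10⁻³
  polycarbonate: M = 1.26×10⁻³
Highest index: beryllium.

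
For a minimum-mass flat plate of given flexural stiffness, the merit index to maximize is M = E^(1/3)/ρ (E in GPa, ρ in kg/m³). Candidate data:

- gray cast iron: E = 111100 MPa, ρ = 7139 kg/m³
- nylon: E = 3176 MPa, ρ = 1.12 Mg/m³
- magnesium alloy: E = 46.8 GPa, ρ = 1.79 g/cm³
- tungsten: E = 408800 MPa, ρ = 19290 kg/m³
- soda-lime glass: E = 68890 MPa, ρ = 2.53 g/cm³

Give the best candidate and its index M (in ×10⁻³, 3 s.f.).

magnesium alloy, M = 2.01×10⁻³

Normalizing units and computing the index:
  gray cast iron: E = 111.1 GPa, ρ = 7139 kg/m³
  nylon: E = 3.176 GPa, ρ = 1120 kg/m³
  magnesium alloy: E = 46.80 GPa, ρ = 1790 kg/m³
  tungsten: E = 408.8 GPa, ρ = 19290 kg/m³
  soda-lime glass: E = 68.89 GPa, ρ = 2530 kg/m³
  magnesium alloy: M = 2.01×10⁻³
  soda-lime glass: M = 1.62×10⁻³
  nylon: M = 1.31×10⁻³
  gray cast iron: M = 0.673×10⁻³
  tungsten: M = 0.385×10⁻³
Highest index: magnesium alloy.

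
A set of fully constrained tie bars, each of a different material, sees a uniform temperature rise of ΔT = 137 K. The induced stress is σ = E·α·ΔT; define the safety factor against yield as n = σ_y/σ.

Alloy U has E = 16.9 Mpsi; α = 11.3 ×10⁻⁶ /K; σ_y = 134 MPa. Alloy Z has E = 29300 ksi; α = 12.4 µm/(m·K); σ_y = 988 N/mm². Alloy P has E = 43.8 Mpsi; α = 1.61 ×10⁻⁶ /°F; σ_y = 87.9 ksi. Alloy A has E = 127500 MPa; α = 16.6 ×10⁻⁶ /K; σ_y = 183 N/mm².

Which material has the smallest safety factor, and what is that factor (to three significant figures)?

alloy A, n = 0.631

Per material, after unit conversion:
  alloy U: E = 116.5, α = 11.3, σ_y = 134.0 → σ = 180 MPa, n = 0.743
  alloy Z: E = 202.0, α = 12.4, σ_y = 988.0 → σ = 343 MPa, n = 2.88
  alloy P: E = 302.0, α = 2.90, σ_y = 606.0 → σ = 120 MPa, n = 5.05
  alloy A: E = 127.5, α = 16.6, σ_y = 183.0 → σ = 290 MPa, n = 0.631
The minimum is alloy A at n = 0.631.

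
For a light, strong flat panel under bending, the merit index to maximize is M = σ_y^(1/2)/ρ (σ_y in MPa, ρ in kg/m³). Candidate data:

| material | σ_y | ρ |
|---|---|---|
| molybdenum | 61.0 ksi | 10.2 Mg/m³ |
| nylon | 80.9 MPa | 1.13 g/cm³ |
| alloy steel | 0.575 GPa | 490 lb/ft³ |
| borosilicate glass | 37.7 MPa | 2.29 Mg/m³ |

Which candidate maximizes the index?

nylon

In SI units:
  molybdenum: σ_y = 420.6 MPa, ρ = 10200 kg/m³
  nylon: σ_y = 80.90 MPa, ρ = 1130 kg/m³
  alloy steel: σ_y = 575.0 MPa, ρ = 7849 kg/m³
  borosilicate glass: σ_y = 37.70 MPa, ρ = 2290 kg/m³
  nylon: M = 7.96×10⁻³
  alloy steel: M = 3.06×10⁻³
  borosilicate glass: M = 2.68×10⁻³
  molybdenum: M = 2.01×10⁻³
Nylon has the largest M.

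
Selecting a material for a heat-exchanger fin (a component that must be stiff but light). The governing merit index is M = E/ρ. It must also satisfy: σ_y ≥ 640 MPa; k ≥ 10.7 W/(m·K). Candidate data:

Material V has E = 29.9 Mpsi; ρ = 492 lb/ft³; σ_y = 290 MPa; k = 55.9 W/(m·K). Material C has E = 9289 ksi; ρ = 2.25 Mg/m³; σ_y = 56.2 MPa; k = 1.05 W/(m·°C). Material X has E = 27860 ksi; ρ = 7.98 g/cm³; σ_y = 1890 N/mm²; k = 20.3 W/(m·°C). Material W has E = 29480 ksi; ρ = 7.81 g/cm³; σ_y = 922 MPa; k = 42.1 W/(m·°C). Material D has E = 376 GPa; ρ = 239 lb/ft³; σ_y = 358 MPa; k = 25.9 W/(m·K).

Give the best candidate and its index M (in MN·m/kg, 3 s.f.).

Screen on constraints: σ_y ≥ 640 MPa; k ≥ 10.7 W/(m·K). Survivors: material X, material W.
Putting every candidate on a common basis:
  material X: E = 192.1 GPa, ρ = 7980 kg/m³
  material W: E = 203.3 GPa, ρ = 7810 kg/m³
  material W: M = 26.0 MN·m/kg
  material X: M = 24.1 MN·m/kg
The maximum is for material W.

material W, M = 26.0 MN·m/kg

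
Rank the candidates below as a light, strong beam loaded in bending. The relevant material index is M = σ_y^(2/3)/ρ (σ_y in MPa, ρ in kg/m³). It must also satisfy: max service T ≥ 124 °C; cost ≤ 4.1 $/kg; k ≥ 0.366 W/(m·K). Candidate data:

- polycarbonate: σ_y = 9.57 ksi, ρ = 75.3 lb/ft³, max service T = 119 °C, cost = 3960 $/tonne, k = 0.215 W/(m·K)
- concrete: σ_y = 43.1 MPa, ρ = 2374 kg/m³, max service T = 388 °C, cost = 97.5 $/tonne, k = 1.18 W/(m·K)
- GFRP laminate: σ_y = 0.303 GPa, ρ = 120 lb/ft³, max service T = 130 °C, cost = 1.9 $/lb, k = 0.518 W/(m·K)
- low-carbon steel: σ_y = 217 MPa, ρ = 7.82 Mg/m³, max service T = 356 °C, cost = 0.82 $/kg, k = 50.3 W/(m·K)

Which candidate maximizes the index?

Screen on constraints: max service T ≥ 124 °C; cost ≤ 4.1 $/kg; k ≥ 0.366 W/(m·K). Survivors: concrete, low-carbon steel.
Normalizing units and computing the index:
  concrete: σ_y = 43.10 MPa, ρ = 2374 kg/m³
  low-carbon steel: σ_y = 217.0 MPa, ρ = 7820 kg/m³
  concrete: M = 5.18×10⁻³
  low-carbon steel: M = 4.62×10⁻³
The maximum is for concrete.

concrete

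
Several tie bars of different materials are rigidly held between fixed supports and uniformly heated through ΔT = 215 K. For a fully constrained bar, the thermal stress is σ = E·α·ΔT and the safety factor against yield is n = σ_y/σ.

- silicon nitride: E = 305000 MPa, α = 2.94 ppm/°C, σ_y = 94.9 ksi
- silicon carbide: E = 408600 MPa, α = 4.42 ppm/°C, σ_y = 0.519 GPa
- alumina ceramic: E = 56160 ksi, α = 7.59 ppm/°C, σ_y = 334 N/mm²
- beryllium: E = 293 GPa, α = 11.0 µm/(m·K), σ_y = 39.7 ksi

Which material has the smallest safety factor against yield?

With everything in SI (GPa, ×10⁻⁶/K, MPa):
  silicon nitride: E = 305.0, α = 2.94, σ_y = 654.3 → σ = 193 MPa, n = 3.39
  silicon carbide: E = 408.6, α = 4.42, σ_y = 519.0 → σ = 388 MPa, n = 1.34
  alumina ceramic: E = 387.2, α = 7.59, σ_y = 334.0 → σ = 632 MPa, n = 0.529
  beryllium: E = 293.0, α = 11.0, σ_y = 273.7 → σ = 693 MPa, n = 0.395
The minimum is beryllium at n = 0.395.

beryllium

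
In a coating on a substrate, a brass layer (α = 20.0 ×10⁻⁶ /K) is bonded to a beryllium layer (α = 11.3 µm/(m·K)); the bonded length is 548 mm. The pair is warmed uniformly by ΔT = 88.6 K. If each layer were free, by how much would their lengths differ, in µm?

422 µm

Δα = |20.0 − 11.3|×10⁻⁶/K = 8.70×10⁻⁶/K.
ΔL_mismatch = Δα·L·ΔT = 8.70×10⁻⁶ × 548.0 mm × 88.6 K = 422 µm.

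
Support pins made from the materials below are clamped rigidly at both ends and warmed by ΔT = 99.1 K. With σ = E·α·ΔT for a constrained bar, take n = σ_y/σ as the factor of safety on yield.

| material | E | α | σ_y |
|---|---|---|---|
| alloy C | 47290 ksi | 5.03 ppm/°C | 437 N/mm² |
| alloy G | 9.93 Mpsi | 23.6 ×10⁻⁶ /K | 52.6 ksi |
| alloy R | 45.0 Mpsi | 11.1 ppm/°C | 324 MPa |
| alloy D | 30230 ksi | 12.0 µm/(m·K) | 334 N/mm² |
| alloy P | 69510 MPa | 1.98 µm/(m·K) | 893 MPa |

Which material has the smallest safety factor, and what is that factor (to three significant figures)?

alloy R, n = 0.949

Converting E to GPa, α to ×10⁻⁶/K, σ_y to MPa, then σ and n for each:
  alloy C: E = 326.1, α = 5.03, σ_y = 437.0 → σ = 163 MPa, n = 2.69
  alloy G: E = 68.46, α = 23.6, σ_y = 362.7 → σ = 160 MPa, n = 2.26
  alloy R: E = 310.3, α = 11.1, σ_y = 324.0 → σ = 341 MPa, n = 0.949
  alloy D: E = 208.4, α = 12.0, σ_y = 334.0 → σ = 248 MPa, n = 1.35
  alloy P: E = 69.51, α = 1.98, σ_y = 893.0 → σ = 13.6 MPa, n = 65.5
Smallest n: alloy R with n = 0.949.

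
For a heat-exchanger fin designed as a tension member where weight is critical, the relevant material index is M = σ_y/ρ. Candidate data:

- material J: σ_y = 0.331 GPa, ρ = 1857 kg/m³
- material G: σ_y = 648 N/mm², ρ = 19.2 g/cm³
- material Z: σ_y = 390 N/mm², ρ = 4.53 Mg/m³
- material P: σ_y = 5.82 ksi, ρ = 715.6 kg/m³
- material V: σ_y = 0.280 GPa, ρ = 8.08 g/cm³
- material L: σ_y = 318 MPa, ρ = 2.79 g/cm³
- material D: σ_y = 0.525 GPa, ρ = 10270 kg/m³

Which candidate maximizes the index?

Putting every candidate on a common basis:
  material J: σ_y = 331.0 MPa, ρ = 1857 kg/m³
  material G: σ_y = 648.0 MPa, ρ = 19200 kg/m³
  material Z: σ_y = 390.0 MPa, ρ = 4530 kg/m³
  material P: σ_y = 40.13 MPa, ρ = 715.6 kg/m³
  material V: σ_y = 280.0 MPa, ρ = 8080 kg/m³
  material L: σ_y = 318.0 MPa, ρ = 2790 kg/m³
  material D: σ_y = 525.0 MPa, ρ = 10270 kg/m³
  material J: M = 178 kN·m/kg
  material L: M = 114 kN·m/kg
  material Z: M = 86.1 kN·m/kg
  material P: M = 56.1 kN·m/kg
  material D: M = 51.1 kN·m/kg
  material V: M = 34.7 kN·m/kg
  material G: M = 33.8 kN·m/kg
Material J ranks first.

material J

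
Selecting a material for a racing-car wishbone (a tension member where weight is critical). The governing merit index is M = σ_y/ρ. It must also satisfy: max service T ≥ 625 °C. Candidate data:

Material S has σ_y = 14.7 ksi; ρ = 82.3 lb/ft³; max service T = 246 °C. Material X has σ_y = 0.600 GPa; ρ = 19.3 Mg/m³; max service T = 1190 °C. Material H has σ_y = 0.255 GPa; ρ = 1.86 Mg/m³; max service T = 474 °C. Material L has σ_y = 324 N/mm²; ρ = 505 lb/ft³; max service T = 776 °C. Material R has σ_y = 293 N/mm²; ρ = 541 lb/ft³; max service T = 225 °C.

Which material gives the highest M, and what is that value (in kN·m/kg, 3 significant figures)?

material L, M = 40.1 kN·m/kg

Screen on constraints: max service T ≥ 625 °C. Survivors: material X, material L.
Putting every candidate on a common basis:
  material X: σ_y = 600.0 MPa, ρ = 19300 kg/m³
  material L: σ_y = 324.0 MPa, ρ = 8089 kg/m³
  material L: M = 40.1 kN·m/kg
  material X: M = 31.1 kN·m/kg
The maximum is for material L.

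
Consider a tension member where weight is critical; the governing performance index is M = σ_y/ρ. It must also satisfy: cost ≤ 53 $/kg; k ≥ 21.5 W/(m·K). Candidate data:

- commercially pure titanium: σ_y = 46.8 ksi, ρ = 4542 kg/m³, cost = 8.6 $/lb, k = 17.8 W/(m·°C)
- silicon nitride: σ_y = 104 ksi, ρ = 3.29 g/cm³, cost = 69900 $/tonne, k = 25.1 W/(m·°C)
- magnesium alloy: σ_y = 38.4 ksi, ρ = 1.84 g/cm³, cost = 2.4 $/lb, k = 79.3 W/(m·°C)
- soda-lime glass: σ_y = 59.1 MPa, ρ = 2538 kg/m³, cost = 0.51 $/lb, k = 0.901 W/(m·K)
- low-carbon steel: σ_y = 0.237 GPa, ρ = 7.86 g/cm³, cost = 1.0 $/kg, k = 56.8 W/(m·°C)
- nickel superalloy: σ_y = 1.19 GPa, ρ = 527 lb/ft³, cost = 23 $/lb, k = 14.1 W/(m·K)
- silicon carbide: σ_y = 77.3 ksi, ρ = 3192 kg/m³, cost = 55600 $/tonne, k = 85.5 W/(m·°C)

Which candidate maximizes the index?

Screen on constraints: cost ≤ 53 $/kg; k ≥ 21.5 W/(m·K). Survivors: magnesium alloy, low-carbon steel.
After converting to SI:
  magnesium alloy: σ_y = 264.8 MPa, ρ = 1840 kg/m³
  low-carbon steel: σ_y = 237.0 MPa, ρ = 7860 kg/m³
  magnesium alloy: M = 144 kN·m/kg
  low-carbon steel: M = 30.2 kN·m/kg
Magnesium alloy has the largest M.

magnesium alloy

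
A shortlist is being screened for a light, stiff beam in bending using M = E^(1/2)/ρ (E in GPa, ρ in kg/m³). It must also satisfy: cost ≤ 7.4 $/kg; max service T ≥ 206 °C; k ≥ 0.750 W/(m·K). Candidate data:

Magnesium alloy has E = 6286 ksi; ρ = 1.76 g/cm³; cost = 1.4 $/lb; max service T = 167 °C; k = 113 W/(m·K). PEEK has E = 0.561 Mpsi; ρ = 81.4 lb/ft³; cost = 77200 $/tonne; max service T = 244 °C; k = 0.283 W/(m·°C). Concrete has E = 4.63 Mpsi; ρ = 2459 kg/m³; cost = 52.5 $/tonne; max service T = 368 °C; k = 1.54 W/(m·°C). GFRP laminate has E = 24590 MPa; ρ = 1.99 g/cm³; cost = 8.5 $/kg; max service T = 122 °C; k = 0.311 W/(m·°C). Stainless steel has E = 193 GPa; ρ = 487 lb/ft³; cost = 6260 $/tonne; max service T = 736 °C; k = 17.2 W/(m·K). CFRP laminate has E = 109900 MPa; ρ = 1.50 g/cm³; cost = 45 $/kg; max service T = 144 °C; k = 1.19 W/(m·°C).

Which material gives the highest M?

concrete

Screen on constraints: cost ≤ 7.4 $/kg; max service T ≥ 206 °C; k ≥ 0.750 W/(m·K). Survivors: concrete, stainless steel.
In SI units:
  concrete: E = 31.92 GPa, ρ = 2459 kg/m³
  stainless steel: E = 193.0 GPa, ρ = 7801 kg/m³
  concrete: M = 2.30×10⁻³
  stainless steel: M = 1.78×10⁻³
The maximum is for concrete.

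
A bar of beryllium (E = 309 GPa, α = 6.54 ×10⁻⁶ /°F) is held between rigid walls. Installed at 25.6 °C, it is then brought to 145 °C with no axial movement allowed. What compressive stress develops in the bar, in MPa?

α = 6.54×10⁻⁶/°F × 9/5 = 11.8×10⁻⁶/K.
ΔT = 119.4 K. Constrained thermal stress σ = E·α·ΔT = 309.0×10³ MPa × 11.8×10⁻⁶ × 119.4 = 434 MPa (compressive).

434 MPa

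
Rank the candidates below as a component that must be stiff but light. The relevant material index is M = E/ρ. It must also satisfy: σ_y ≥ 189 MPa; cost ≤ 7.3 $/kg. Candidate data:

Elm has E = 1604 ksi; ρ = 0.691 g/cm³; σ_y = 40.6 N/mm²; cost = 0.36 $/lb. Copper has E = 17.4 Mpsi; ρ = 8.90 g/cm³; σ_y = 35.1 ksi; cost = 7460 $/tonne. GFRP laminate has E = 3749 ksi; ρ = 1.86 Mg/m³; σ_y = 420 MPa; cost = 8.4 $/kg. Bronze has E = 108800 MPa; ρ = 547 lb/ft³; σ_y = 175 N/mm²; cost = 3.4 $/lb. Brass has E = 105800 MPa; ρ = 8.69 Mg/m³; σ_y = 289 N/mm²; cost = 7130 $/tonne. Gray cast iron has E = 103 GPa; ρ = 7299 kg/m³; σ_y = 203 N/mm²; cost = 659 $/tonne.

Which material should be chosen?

Screen on constraints: σ_y ≥ 189 MPa; cost ≤ 7.3 $/kg. Survivors: brass, gray cast iron.
After converting to SI:
  brass: E = 105.8 GPa, ρ = 8690 kg/m³
  gray cast iron: E = 103.0 GPa, ρ = 7299 kg/m³
  gray cast iron: M = 14.1 MN·m/kg
  brass: M = 12.2 MN·m/kg
Gray cast iron ranks first.

gray cast iron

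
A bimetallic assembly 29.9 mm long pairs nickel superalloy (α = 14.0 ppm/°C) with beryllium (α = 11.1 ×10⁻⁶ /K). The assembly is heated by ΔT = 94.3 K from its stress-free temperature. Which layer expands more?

α(nickel superalloy) = 14.0×10⁻⁶/K vs α(beryllium) = 11.1×10⁻⁶/K.
Higher α expands more for the same ΔT: nickel superalloy.

nickel superalloy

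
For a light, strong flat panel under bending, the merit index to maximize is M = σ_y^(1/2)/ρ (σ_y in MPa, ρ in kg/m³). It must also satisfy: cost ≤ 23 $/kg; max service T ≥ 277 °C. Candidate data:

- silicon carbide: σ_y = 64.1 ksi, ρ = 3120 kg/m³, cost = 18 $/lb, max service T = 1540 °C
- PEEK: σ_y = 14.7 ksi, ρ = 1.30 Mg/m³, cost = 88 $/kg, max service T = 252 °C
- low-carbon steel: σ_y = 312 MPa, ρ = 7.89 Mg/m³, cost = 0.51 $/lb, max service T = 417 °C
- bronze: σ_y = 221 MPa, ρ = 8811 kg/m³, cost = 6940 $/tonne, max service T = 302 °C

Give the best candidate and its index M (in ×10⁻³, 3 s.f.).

Screen on constraints: cost ≤ 23 $/kg; max service T ≥ 277 °C. Survivors: low-carbon steel, bronze.
Convert each candidate to consistent units, then evaluate M:
  low-carbon steel: σ_y = 312.0 MPa, ρ = 7890 kg/m³
  bronze: σ_y = 221.0 MPa, ρ = 8811 kg/m³
  low-carbon steel: M = 2.24×10⁻³
  bronze: M = 1.69×10⁻³
Highest index: low-carbon steel.

low-carbon steel, M = 2.24×10⁻³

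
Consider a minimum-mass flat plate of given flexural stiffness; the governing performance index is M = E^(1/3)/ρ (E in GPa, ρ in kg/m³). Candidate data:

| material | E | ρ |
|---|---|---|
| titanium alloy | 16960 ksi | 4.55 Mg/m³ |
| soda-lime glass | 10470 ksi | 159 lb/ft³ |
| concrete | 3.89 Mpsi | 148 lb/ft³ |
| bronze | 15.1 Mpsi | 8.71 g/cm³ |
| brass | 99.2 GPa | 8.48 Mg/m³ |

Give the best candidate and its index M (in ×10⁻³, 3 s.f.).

soda-lime glass, M = 1.63×10⁻³

After converting to SI:
  titanium alloy: E = 116.9 GPa, ρ = 4550 kg/m³
  soda-lime glass: E = 72.19 GPa, ρ = 2547 kg/m³
  concrete: E = 26.82 GPa, ρ = 2371 kg/m³
  bronze: E = 104.1 GPa, ρ = 8710 kg/m³
  brass: E = 99.20 GPa, ρ = 8480 kg/m³
  soda-lime glass: M = 1.63×10⁻³
  concrete: M = 1.26×10⁻³
  titanium alloy: M = 1.07×10⁻³
  brass: M = 0.546×10⁻³
  bronze: M = 0.540×10⁻³
The maximum is for soda-lime glass.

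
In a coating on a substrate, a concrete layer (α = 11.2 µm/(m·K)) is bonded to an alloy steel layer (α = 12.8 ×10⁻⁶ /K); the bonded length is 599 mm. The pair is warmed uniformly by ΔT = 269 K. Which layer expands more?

alloy steel

α(concrete) = 11.2×10⁻⁶/K vs α(alloy steel) = 12.8×10⁻⁶/K.
Higher α expands more for the same ΔT: alloy steel.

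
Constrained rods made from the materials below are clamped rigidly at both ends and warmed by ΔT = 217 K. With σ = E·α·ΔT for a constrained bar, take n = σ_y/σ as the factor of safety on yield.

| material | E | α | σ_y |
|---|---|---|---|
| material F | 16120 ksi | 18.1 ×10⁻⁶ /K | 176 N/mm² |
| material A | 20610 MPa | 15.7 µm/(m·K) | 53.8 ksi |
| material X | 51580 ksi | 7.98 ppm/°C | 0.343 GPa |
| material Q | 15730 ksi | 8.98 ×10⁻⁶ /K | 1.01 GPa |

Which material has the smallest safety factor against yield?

Converting E to GPa, α to ×10⁻⁶/K, σ_y to MPa, then σ and n for each:
  material F: E = 111.1, α = 18.1, σ_y = 176.0 → σ = 437 MPa, n = 0.403
  material A: E = 20.61, α = 15.7, σ_y = 370.9 → σ = 70.2 MPa, n = 5.28
  material X: E = 355.6, α = 7.98, σ_y = 343.0 → σ = 616 MPa, n = 0.557
  material Q: E = 108.5, α = 8.98, σ_y = 1010 → σ = 211 MPa, n = 4.78
The minimum is material F at n = 0.403.

material F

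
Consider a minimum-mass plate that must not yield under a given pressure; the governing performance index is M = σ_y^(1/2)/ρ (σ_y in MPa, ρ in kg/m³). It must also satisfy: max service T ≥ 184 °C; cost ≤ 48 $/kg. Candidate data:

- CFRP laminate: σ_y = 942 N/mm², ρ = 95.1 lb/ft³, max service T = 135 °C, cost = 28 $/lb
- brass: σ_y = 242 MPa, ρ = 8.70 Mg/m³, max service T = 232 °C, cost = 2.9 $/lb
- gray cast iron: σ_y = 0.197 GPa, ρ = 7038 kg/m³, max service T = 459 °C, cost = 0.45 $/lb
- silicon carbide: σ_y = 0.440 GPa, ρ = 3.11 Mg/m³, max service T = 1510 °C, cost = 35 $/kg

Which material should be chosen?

Screen on constraints: max service T ≥ 184 °C; cost ≤ 48 $/kg. Survivors: brass, gray cast iron, silicon carbide.
Putting every candidate on a common basis:
  brass: σ_y = 242.0 MPa, ρ = 8700 kg/m³
  gray cast iron: σ_y = 197.0 MPa, ρ = 7038 kg/m³
  silicon carbide: σ_y = 440.0 MPa, ρ = 3110 kg/m³
  silicon carbide: M = 6.74×10⁻³
  gray cast iron: M = 1.99×10⁻³
  brass: M = 1.79×10⁻³
Silicon carbide ranks first.

silicon carbide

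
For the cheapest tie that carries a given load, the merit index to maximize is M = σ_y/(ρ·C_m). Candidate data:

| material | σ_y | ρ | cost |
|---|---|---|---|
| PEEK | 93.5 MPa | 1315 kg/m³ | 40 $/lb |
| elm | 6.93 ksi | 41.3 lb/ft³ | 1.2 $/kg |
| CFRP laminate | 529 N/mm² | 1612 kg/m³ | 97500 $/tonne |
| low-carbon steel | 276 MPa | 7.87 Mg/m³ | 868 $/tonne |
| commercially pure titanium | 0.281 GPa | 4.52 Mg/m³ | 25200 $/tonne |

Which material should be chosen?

Normalizing units and computing the index:
  PEEK: σ_y = 93.50 MPa, ρ = 1315 kg/m³, cost = 88.18 $/kg
  elm: σ_y = 47.78 MPa, ρ = 661.6 kg/m³, cost = 1.200 $/kg
  CFRP laminate: σ_y = 529.0 MPa, ρ = 1612 kg/m³, cost = 97.50 $/kg
  low-carbon steel: σ_y = 276.0 MPa, ρ = 7870 kg/m³, cost = 0.8680 $/kg
  commercially pure titanium: σ_y = 281.0 MPa, ρ = 4520 kg/m³, cost = 25.20 $/kg
  elm: M = 60.2 kN·m per $
  low-carbon steel: M = 40.4 kN·m per $
  CFRP laminate: M = 3.37 kN·m per $
  commercially pure titanium: M = 2.47 kN·m per $
  PEEK: M = 0.806 kN·m per $
Elm has the largest M.

elm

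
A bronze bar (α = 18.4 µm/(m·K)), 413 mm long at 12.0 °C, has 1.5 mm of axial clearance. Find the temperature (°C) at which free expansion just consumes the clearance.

α·L₀·ΔT = 1.5 mm ⇒ ΔT = 1.5 / (18.4×10⁻⁶ × 413.0) = 197.4 K.
T = 12.0 + 197.4 = 209.4 °C.

209 °C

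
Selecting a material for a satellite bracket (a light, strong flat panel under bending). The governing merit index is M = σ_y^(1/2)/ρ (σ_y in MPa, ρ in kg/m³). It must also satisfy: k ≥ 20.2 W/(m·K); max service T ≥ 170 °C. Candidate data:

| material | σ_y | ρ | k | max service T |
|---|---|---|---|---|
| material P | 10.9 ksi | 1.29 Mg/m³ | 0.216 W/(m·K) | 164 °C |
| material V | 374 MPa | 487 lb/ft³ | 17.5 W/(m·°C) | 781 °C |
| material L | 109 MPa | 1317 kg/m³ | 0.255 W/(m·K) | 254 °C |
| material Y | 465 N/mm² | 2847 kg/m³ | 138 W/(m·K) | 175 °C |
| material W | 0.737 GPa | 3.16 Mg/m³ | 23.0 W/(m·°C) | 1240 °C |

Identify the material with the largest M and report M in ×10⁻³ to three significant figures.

Screen on constraints: k ≥ 20.2 W/(m·K); max service T ≥ 170 °C. Survivors: material Y, material W.
Putting every candidate on a common basis:
  material Y: σ_y = 465.0 MPa, ρ = 2847 kg/m³
  material W: σ_y = 737.0 MPa, ρ = 3160 kg/m³
  material W: M = 8.59×10⁻³
  material Y: M = 7.57×10⁻³
Highest index: material W.

material W, M = 8.59×10⁻³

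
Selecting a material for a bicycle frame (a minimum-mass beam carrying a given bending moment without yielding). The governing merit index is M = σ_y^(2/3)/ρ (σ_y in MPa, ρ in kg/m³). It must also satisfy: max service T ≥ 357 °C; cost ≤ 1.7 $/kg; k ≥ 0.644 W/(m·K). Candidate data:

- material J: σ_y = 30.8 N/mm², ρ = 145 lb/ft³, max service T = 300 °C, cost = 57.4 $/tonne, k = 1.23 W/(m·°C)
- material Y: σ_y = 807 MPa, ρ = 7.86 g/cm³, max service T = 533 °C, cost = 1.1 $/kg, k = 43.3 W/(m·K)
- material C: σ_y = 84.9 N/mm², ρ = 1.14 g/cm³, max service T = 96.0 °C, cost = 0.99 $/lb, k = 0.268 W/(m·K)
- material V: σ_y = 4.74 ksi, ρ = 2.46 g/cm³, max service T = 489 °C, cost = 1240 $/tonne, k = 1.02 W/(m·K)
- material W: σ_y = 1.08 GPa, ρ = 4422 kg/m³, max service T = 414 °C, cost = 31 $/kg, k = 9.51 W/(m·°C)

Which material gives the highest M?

Screen on constraints: max service T ≥ 357 °C; cost ≤ 1.7 $/kg; k ≥ 0.644 W/(m·K). Survivors: material Y, material V.
In SI units:
  material Y: σ_y = 807.0 MPa, ρ = 7860 kg/m³
  material V: σ_y = 32.68 MPa, ρ = 2460 kg/m³
  material Y: M = 11.0×10⁻³
  material V: M = 4.16×10⁻³
Material Y ranks first.

material Y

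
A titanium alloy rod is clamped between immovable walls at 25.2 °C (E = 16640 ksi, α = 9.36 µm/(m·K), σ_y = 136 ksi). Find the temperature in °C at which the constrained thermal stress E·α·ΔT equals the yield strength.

898 °C

E = 16640 ksi = 114.7 GPa.
σ_y = 136 ksi = 937.7 MPa.
E·α·ΔT = 937.7 MPa ⇒ ΔT = 937.7 / (114.7×10³ × 9.36×10⁻⁶) = 873.2 K.
T = 25.2 + 873.2 = 898.4 °C.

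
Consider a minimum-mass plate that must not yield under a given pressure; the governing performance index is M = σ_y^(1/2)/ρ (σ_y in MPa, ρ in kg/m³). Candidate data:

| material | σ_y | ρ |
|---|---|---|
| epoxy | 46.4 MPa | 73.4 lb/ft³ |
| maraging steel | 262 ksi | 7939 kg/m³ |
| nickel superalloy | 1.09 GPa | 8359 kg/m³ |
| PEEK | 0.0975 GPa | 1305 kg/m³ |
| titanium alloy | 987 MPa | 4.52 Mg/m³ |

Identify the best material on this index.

PEEK

Convert each candidate to consistent units, then evaluate M:
  epoxy: σ_y = 46.40 MPa, ρ = 1176 kg/m³
  maraging steel: σ_y = 1806 MPa, ρ = 7939 kg/m³
  nickel superalloy: σ_y = 1090 MPa, ρ = 8359 kg/m³
  PEEK: σ_y = 97.50 MPa, ρ = 1305 kg/m³
  titanium alloy: σ_y = 987.0 MPa, ρ = 4520 kg/m³
  PEEK: M = 7.57×10⁻³
  titanium alloy: M = 6.95×10⁻³
  epoxy: M = 5.79×10⁻³
  maraging steel: M = 5.35×10⁻³
  nickel superalloy: M = 3.95×10⁻³
PEEK ranks first.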